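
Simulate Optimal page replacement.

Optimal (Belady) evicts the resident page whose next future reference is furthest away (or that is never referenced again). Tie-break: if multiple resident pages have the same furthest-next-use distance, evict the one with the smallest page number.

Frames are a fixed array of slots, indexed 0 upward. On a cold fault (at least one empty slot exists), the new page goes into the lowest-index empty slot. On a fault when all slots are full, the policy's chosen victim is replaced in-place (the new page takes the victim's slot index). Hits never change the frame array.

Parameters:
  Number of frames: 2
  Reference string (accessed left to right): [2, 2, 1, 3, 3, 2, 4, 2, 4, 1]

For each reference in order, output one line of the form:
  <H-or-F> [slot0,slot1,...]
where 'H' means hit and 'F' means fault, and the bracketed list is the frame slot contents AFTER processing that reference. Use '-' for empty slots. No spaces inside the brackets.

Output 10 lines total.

F [2,-]
H [2,-]
F [2,1]
F [2,3]
H [2,3]
H [2,3]
F [2,4]
H [2,4]
H [2,4]
F [1,4]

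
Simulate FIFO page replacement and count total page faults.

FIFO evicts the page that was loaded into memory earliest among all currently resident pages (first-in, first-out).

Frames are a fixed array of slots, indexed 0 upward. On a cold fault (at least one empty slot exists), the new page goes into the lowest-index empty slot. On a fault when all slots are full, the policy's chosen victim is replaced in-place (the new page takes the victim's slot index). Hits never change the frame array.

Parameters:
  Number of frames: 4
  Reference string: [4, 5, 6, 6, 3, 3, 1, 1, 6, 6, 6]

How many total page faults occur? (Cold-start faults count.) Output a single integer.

Step 0: ref 4 → FAULT, frames=[4,-,-,-]
Step 1: ref 5 → FAULT, frames=[4,5,-,-]
Step 2: ref 6 → FAULT, frames=[4,5,6,-]
Step 3: ref 6 → HIT, frames=[4,5,6,-]
Step 4: ref 3 → FAULT, frames=[4,5,6,3]
Step 5: ref 3 → HIT, frames=[4,5,6,3]
Step 6: ref 1 → FAULT (evict 4), frames=[1,5,6,3]
Step 7: ref 1 → HIT, frames=[1,5,6,3]
Step 8: ref 6 → HIT, frames=[1,5,6,3]
Step 9: ref 6 → HIT, frames=[1,5,6,3]
Step 10: ref 6 → HIT, frames=[1,5,6,3]
Total faults: 5

Answer: 5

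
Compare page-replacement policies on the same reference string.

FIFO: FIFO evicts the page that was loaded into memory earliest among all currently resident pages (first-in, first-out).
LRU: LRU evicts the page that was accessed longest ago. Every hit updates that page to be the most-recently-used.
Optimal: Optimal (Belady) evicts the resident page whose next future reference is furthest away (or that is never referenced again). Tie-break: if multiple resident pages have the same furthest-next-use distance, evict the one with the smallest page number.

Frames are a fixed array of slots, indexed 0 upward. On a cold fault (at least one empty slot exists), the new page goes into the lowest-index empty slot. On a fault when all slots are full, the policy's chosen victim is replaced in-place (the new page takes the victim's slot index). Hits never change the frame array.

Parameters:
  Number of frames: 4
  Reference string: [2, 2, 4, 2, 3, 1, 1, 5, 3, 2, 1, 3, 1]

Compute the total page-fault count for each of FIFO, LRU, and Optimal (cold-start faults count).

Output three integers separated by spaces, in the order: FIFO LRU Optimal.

Answer: 6 5 5

Derivation:
--- FIFO ---
  step 0: ref 2 -> FAULT, frames=[2,-,-,-] (faults so far: 1)
  step 1: ref 2 -> HIT, frames=[2,-,-,-] (faults so far: 1)
  step 2: ref 4 -> FAULT, frames=[2,4,-,-] (faults so far: 2)
  step 3: ref 2 -> HIT, frames=[2,4,-,-] (faults so far: 2)
  step 4: ref 3 -> FAULT, frames=[2,4,3,-] (faults so far: 3)
  step 5: ref 1 -> FAULT, frames=[2,4,3,1] (faults so far: 4)
  step 6: ref 1 -> HIT, frames=[2,4,3,1] (faults so far: 4)
  step 7: ref 5 -> FAULT, evict 2, frames=[5,4,3,1] (faults so far: 5)
  step 8: ref 3 -> HIT, frames=[5,4,3,1] (faults so far: 5)
  step 9: ref 2 -> FAULT, evict 4, frames=[5,2,3,1] (faults so far: 6)
  step 10: ref 1 -> HIT, frames=[5,2,3,1] (faults so far: 6)
  step 11: ref 3 -> HIT, frames=[5,2,3,1] (faults so far: 6)
  step 12: ref 1 -> HIT, frames=[5,2,3,1] (faults so far: 6)
  FIFO total faults: 6
--- LRU ---
  step 0: ref 2 -> FAULT, frames=[2,-,-,-] (faults so far: 1)
  step 1: ref 2 -> HIT, frames=[2,-,-,-] (faults so far: 1)
  step 2: ref 4 -> FAULT, frames=[2,4,-,-] (faults so far: 2)
  step 3: ref 2 -> HIT, frames=[2,4,-,-] (faults so far: 2)
  step 4: ref 3 -> FAULT, frames=[2,4,3,-] (faults so far: 3)
  step 5: ref 1 -> FAULT, frames=[2,4,3,1] (faults so far: 4)
  step 6: ref 1 -> HIT, frames=[2,4,3,1] (faults so far: 4)
  step 7: ref 5 -> FAULT, evict 4, frames=[2,5,3,1] (faults so far: 5)
  step 8: ref 3 -> HIT, frames=[2,5,3,1] (faults so far: 5)
  step 9: ref 2 -> HIT, frames=[2,5,3,1] (faults so far: 5)
  step 10: ref 1 -> HIT, frames=[2,5,3,1] (faults so far: 5)
  step 11: ref 3 -> HIT, frames=[2,5,3,1] (faults so far: 5)
  step 12: ref 1 -> HIT, frames=[2,5,3,1] (faults so far: 5)
  LRU total faults: 5
--- Optimal ---
  step 0: ref 2 -> FAULT, frames=[2,-,-,-] (faults so far: 1)
  step 1: ref 2 -> HIT, frames=[2,-,-,-] (faults so far: 1)
  step 2: ref 4 -> FAULT, frames=[2,4,-,-] (faults so far: 2)
  step 3: ref 2 -> HIT, frames=[2,4,-,-] (faults so far: 2)
  step 4: ref 3 -> FAULT, frames=[2,4,3,-] (faults so far: 3)
  step 5: ref 1 -> FAULT, frames=[2,4,3,1] (faults so far: 4)
  step 6: ref 1 -> HIT, frames=[2,4,3,1] (faults so far: 4)
  step 7: ref 5 -> FAULT, evict 4, frames=[2,5,3,1] (faults so far: 5)
  step 8: ref 3 -> HIT, frames=[2,5,3,1] (faults so far: 5)
  step 9: ref 2 -> HIT, frames=[2,5,3,1] (faults so far: 5)
  step 10: ref 1 -> HIT, frames=[2,5,3,1] (faults so far: 5)
  step 11: ref 3 -> HIT, frames=[2,5,3,1] (faults so far: 5)
  step 12: ref 1 -> HIT, frames=[2,5,3,1] (faults so far: 5)
  Optimal total faults: 5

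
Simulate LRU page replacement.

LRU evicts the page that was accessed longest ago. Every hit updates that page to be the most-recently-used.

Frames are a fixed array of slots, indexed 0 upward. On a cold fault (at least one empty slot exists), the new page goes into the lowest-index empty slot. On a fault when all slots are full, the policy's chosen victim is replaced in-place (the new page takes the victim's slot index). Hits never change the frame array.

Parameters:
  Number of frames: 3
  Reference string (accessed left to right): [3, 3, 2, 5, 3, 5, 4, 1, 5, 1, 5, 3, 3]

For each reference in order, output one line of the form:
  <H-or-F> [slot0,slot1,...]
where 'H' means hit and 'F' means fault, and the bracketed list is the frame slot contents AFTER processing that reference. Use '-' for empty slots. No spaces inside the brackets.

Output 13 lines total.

F [3,-,-]
H [3,-,-]
F [3,2,-]
F [3,2,5]
H [3,2,5]
H [3,2,5]
F [3,4,5]
F [1,4,5]
H [1,4,5]
H [1,4,5]
H [1,4,5]
F [1,3,5]
H [1,3,5]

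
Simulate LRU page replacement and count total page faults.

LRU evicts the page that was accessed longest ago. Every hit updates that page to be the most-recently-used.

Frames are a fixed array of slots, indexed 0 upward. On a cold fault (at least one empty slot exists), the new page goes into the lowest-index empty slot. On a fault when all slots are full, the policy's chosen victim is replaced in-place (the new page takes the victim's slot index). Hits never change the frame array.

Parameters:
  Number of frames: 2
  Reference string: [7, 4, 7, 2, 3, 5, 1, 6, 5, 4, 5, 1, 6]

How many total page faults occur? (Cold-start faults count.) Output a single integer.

Answer: 11

Derivation:
Step 0: ref 7 → FAULT, frames=[7,-]
Step 1: ref 4 → FAULT, frames=[7,4]
Step 2: ref 7 → HIT, frames=[7,4]
Step 3: ref 2 → FAULT (evict 4), frames=[7,2]
Step 4: ref 3 → FAULT (evict 7), frames=[3,2]
Step 5: ref 5 → FAULT (evict 2), frames=[3,5]
Step 6: ref 1 → FAULT (evict 3), frames=[1,5]
Step 7: ref 6 → FAULT (evict 5), frames=[1,6]
Step 8: ref 5 → FAULT (evict 1), frames=[5,6]
Step 9: ref 4 → FAULT (evict 6), frames=[5,4]
Step 10: ref 5 → HIT, frames=[5,4]
Step 11: ref 1 → FAULT (evict 4), frames=[5,1]
Step 12: ref 6 → FAULT (evict 5), frames=[6,1]
Total faults: 11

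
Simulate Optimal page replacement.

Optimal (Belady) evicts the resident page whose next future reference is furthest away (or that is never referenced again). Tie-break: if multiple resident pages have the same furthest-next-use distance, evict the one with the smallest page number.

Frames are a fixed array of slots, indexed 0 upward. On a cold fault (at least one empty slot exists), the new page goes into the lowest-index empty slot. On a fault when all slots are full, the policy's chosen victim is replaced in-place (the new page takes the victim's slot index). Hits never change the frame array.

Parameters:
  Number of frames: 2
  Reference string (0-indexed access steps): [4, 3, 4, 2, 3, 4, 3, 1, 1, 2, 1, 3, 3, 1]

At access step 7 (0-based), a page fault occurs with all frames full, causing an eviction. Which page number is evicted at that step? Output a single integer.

Step 0: ref 4 -> FAULT, frames=[4,-]
Step 1: ref 3 -> FAULT, frames=[4,3]
Step 2: ref 4 -> HIT, frames=[4,3]
Step 3: ref 2 -> FAULT, evict 4, frames=[2,3]
Step 4: ref 3 -> HIT, frames=[2,3]
Step 5: ref 4 -> FAULT, evict 2, frames=[4,3]
Step 6: ref 3 -> HIT, frames=[4,3]
Step 7: ref 1 -> FAULT, evict 4, frames=[1,3]
At step 7: evicted page 4

Answer: 4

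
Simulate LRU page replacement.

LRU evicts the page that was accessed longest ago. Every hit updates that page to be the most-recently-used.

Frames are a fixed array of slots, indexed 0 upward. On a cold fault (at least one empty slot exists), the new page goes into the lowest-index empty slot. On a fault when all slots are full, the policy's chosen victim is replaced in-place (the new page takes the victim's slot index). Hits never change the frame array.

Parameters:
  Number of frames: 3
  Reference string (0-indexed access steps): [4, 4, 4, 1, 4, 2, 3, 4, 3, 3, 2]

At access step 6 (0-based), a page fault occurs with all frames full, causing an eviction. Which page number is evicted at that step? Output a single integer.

Answer: 1

Derivation:
Step 0: ref 4 -> FAULT, frames=[4,-,-]
Step 1: ref 4 -> HIT, frames=[4,-,-]
Step 2: ref 4 -> HIT, frames=[4,-,-]
Step 3: ref 1 -> FAULT, frames=[4,1,-]
Step 4: ref 4 -> HIT, frames=[4,1,-]
Step 5: ref 2 -> FAULT, frames=[4,1,2]
Step 6: ref 3 -> FAULT, evict 1, frames=[4,3,2]
At step 6: evicted page 1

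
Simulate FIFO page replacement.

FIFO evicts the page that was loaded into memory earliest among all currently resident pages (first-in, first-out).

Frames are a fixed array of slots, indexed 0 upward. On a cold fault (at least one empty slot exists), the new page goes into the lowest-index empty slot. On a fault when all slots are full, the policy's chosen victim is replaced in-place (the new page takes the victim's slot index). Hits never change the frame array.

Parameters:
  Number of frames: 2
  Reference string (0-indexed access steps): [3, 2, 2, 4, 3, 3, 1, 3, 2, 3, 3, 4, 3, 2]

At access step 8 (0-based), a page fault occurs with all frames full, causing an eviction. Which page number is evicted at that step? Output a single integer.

Answer: 3

Derivation:
Step 0: ref 3 -> FAULT, frames=[3,-]
Step 1: ref 2 -> FAULT, frames=[3,2]
Step 2: ref 2 -> HIT, frames=[3,2]
Step 3: ref 4 -> FAULT, evict 3, frames=[4,2]
Step 4: ref 3 -> FAULT, evict 2, frames=[4,3]
Step 5: ref 3 -> HIT, frames=[4,3]
Step 6: ref 1 -> FAULT, evict 4, frames=[1,3]
Step 7: ref 3 -> HIT, frames=[1,3]
Step 8: ref 2 -> FAULT, evict 3, frames=[1,2]
At step 8: evicted page 3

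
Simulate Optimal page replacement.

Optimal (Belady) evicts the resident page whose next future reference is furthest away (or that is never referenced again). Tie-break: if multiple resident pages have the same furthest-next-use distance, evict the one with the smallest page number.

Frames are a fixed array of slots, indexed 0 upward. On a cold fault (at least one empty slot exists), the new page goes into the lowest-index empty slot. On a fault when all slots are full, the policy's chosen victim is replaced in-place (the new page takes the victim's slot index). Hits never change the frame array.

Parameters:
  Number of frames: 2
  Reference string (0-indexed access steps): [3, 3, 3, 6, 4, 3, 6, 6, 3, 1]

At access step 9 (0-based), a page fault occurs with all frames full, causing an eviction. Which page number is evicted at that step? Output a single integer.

Step 0: ref 3 -> FAULT, frames=[3,-]
Step 1: ref 3 -> HIT, frames=[3,-]
Step 2: ref 3 -> HIT, frames=[3,-]
Step 3: ref 6 -> FAULT, frames=[3,6]
Step 4: ref 4 -> FAULT, evict 6, frames=[3,4]
Step 5: ref 3 -> HIT, frames=[3,4]
Step 6: ref 6 -> FAULT, evict 4, frames=[3,6]
Step 7: ref 6 -> HIT, frames=[3,6]
Step 8: ref 3 -> HIT, frames=[3,6]
Step 9: ref 1 -> FAULT, evict 3, frames=[1,6]
At step 9: evicted page 3

Answer: 3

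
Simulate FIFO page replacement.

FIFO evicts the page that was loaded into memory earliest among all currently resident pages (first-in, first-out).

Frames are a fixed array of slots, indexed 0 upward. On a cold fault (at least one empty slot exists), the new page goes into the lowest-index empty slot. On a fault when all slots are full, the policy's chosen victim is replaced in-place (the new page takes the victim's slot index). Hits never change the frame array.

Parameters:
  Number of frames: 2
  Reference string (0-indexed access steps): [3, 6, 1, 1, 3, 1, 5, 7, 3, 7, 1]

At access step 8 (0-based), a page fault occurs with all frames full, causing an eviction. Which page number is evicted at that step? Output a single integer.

Step 0: ref 3 -> FAULT, frames=[3,-]
Step 1: ref 6 -> FAULT, frames=[3,6]
Step 2: ref 1 -> FAULT, evict 3, frames=[1,6]
Step 3: ref 1 -> HIT, frames=[1,6]
Step 4: ref 3 -> FAULT, evict 6, frames=[1,3]
Step 5: ref 1 -> HIT, frames=[1,3]
Step 6: ref 5 -> FAULT, evict 1, frames=[5,3]
Step 7: ref 7 -> FAULT, evict 3, frames=[5,7]
Step 8: ref 3 -> FAULT, evict 5, frames=[3,7]
At step 8: evicted page 5

Answer: 5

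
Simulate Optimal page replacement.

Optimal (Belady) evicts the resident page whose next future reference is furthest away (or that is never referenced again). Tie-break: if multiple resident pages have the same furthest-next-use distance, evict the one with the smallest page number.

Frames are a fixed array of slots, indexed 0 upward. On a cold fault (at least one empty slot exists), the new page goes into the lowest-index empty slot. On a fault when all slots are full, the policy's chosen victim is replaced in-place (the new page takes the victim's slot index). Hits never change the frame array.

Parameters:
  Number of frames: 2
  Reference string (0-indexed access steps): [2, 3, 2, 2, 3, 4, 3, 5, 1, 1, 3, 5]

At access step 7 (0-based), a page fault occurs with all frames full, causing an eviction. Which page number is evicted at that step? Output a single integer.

Answer: 4

Derivation:
Step 0: ref 2 -> FAULT, frames=[2,-]
Step 1: ref 3 -> FAULT, frames=[2,3]
Step 2: ref 2 -> HIT, frames=[2,3]
Step 3: ref 2 -> HIT, frames=[2,3]
Step 4: ref 3 -> HIT, frames=[2,3]
Step 5: ref 4 -> FAULT, evict 2, frames=[4,3]
Step 6: ref 3 -> HIT, frames=[4,3]
Step 7: ref 5 -> FAULT, evict 4, frames=[5,3]
At step 7: evicted page 4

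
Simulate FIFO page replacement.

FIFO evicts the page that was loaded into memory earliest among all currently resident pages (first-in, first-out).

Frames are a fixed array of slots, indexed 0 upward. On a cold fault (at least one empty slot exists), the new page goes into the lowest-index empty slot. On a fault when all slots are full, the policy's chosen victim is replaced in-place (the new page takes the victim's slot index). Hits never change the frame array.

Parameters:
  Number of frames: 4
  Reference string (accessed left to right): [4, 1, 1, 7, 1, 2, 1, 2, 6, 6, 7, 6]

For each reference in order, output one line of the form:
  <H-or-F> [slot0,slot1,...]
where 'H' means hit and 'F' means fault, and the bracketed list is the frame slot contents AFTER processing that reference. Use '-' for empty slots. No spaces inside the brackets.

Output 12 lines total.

F [4,-,-,-]
F [4,1,-,-]
H [4,1,-,-]
F [4,1,7,-]
H [4,1,7,-]
F [4,1,7,2]
H [4,1,7,2]
H [4,1,7,2]
F [6,1,7,2]
H [6,1,7,2]
H [6,1,7,2]
H [6,1,7,2]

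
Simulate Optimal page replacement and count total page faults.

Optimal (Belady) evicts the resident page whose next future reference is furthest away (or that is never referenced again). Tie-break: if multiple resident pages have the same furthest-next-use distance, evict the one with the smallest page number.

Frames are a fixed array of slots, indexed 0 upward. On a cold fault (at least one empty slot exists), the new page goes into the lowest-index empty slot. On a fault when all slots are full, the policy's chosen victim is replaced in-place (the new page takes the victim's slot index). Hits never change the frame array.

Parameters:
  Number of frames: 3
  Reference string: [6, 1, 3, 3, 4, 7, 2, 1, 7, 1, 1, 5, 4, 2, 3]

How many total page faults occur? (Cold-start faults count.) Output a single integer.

Answer: 9

Derivation:
Step 0: ref 6 → FAULT, frames=[6,-,-]
Step 1: ref 1 → FAULT, frames=[6,1,-]
Step 2: ref 3 → FAULT, frames=[6,1,3]
Step 3: ref 3 → HIT, frames=[6,1,3]
Step 4: ref 4 → FAULT (evict 6), frames=[4,1,3]
Step 5: ref 7 → FAULT (evict 3), frames=[4,1,7]
Step 6: ref 2 → FAULT (evict 4), frames=[2,1,7]
Step 7: ref 1 → HIT, frames=[2,1,7]
Step 8: ref 7 → HIT, frames=[2,1,7]
Step 9: ref 1 → HIT, frames=[2,1,7]
Step 10: ref 1 → HIT, frames=[2,1,7]
Step 11: ref 5 → FAULT (evict 1), frames=[2,5,7]
Step 12: ref 4 → FAULT (evict 5), frames=[2,4,7]
Step 13: ref 2 → HIT, frames=[2,4,7]
Step 14: ref 3 → FAULT (evict 2), frames=[3,4,7]
Total faults: 9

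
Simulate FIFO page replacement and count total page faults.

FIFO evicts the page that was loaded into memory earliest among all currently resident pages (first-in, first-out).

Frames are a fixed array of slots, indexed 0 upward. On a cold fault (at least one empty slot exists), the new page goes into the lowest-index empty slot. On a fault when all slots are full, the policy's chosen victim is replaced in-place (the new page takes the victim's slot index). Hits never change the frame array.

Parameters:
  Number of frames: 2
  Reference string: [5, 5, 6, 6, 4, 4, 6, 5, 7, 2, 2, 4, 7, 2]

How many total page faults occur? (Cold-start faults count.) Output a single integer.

Step 0: ref 5 → FAULT, frames=[5,-]
Step 1: ref 5 → HIT, frames=[5,-]
Step 2: ref 6 → FAULT, frames=[5,6]
Step 3: ref 6 → HIT, frames=[5,6]
Step 4: ref 4 → FAULT (evict 5), frames=[4,6]
Step 5: ref 4 → HIT, frames=[4,6]
Step 6: ref 6 → HIT, frames=[4,6]
Step 7: ref 5 → FAULT (evict 6), frames=[4,5]
Step 8: ref 7 → FAULT (evict 4), frames=[7,5]
Step 9: ref 2 → FAULT (evict 5), frames=[7,2]
Step 10: ref 2 → HIT, frames=[7,2]
Step 11: ref 4 → FAULT (evict 7), frames=[4,2]
Step 12: ref 7 → FAULT (evict 2), frames=[4,7]
Step 13: ref 2 → FAULT (evict 4), frames=[2,7]
Total faults: 9

Answer: 9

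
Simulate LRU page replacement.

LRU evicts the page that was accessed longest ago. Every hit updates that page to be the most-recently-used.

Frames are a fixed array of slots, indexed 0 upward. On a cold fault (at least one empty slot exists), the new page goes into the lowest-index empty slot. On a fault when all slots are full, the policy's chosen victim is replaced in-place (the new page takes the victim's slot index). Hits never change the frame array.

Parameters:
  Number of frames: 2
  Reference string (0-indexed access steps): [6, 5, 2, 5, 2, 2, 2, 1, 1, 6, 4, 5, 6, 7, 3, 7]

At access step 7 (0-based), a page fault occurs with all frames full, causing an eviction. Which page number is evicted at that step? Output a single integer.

Step 0: ref 6 -> FAULT, frames=[6,-]
Step 1: ref 5 -> FAULT, frames=[6,5]
Step 2: ref 2 -> FAULT, evict 6, frames=[2,5]
Step 3: ref 5 -> HIT, frames=[2,5]
Step 4: ref 2 -> HIT, frames=[2,5]
Step 5: ref 2 -> HIT, frames=[2,5]
Step 6: ref 2 -> HIT, frames=[2,5]
Step 7: ref 1 -> FAULT, evict 5, frames=[2,1]
At step 7: evicted page 5

Answer: 5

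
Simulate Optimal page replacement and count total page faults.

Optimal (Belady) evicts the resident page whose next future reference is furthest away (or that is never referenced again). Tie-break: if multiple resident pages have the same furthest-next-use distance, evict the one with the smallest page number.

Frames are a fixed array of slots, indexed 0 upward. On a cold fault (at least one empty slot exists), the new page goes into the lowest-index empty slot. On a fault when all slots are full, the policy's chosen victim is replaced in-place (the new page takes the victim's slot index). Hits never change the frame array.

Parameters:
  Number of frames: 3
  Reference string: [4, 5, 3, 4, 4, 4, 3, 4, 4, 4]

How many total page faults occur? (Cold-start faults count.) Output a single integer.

Step 0: ref 4 → FAULT, frames=[4,-,-]
Step 1: ref 5 → FAULT, frames=[4,5,-]
Step 2: ref 3 → FAULT, frames=[4,5,3]
Step 3: ref 4 → HIT, frames=[4,5,3]
Step 4: ref 4 → HIT, frames=[4,5,3]
Step 5: ref 4 → HIT, frames=[4,5,3]
Step 6: ref 3 → HIT, frames=[4,5,3]
Step 7: ref 4 → HIT, frames=[4,5,3]
Step 8: ref 4 → HIT, frames=[4,5,3]
Step 9: ref 4 → HIT, frames=[4,5,3]
Total faults: 3

Answer: 3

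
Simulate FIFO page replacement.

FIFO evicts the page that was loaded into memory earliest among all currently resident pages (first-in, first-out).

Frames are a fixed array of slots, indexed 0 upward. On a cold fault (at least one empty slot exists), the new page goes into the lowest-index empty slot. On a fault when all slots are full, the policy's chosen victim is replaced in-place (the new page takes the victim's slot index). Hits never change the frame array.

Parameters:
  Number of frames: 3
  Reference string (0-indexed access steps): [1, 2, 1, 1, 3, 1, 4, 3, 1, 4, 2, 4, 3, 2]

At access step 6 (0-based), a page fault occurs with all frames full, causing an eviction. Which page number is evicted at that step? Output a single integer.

Answer: 1

Derivation:
Step 0: ref 1 -> FAULT, frames=[1,-,-]
Step 1: ref 2 -> FAULT, frames=[1,2,-]
Step 2: ref 1 -> HIT, frames=[1,2,-]
Step 3: ref 1 -> HIT, frames=[1,2,-]
Step 4: ref 3 -> FAULT, frames=[1,2,3]
Step 5: ref 1 -> HIT, frames=[1,2,3]
Step 6: ref 4 -> FAULT, evict 1, frames=[4,2,3]
At step 6: evicted page 1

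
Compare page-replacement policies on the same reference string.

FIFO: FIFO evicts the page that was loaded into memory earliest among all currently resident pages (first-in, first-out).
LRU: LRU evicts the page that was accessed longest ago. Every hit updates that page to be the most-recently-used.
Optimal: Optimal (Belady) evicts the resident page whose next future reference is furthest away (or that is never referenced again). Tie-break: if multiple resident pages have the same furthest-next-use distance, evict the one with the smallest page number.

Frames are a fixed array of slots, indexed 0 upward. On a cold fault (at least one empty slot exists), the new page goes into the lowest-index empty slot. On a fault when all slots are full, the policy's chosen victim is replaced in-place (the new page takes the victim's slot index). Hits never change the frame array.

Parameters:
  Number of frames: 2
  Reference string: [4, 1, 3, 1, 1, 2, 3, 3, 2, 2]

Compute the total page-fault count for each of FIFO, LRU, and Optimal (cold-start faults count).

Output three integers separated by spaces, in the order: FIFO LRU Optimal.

Answer: 4 5 4

Derivation:
--- FIFO ---
  step 0: ref 4 -> FAULT, frames=[4,-] (faults so far: 1)
  step 1: ref 1 -> FAULT, frames=[4,1] (faults so far: 2)
  step 2: ref 3 -> FAULT, evict 4, frames=[3,1] (faults so far: 3)
  step 3: ref 1 -> HIT, frames=[3,1] (faults so far: 3)
  step 4: ref 1 -> HIT, frames=[3,1] (faults so far: 3)
  step 5: ref 2 -> FAULT, evict 1, frames=[3,2] (faults so far: 4)
  step 6: ref 3 -> HIT, frames=[3,2] (faults so far: 4)
  step 7: ref 3 -> HIT, frames=[3,2] (faults so far: 4)
  step 8: ref 2 -> HIT, frames=[3,2] (faults so far: 4)
  step 9: ref 2 -> HIT, frames=[3,2] (faults so far: 4)
  FIFO total faults: 4
--- LRU ---
  step 0: ref 4 -> FAULT, frames=[4,-] (faults so far: 1)
  step 1: ref 1 -> FAULT, frames=[4,1] (faults so far: 2)
  step 2: ref 3 -> FAULT, evict 4, frames=[3,1] (faults so far: 3)
  step 3: ref 1 -> HIT, frames=[3,1] (faults so far: 3)
  step 4: ref 1 -> HIT, frames=[3,1] (faults so far: 3)
  step 5: ref 2 -> FAULT, evict 3, frames=[2,1] (faults so far: 4)
  step 6: ref 3 -> FAULT, evict 1, frames=[2,3] (faults so far: 5)
  step 7: ref 3 -> HIT, frames=[2,3] (faults so far: 5)
  step 8: ref 2 -> HIT, frames=[2,3] (faults so far: 5)
  step 9: ref 2 -> HIT, frames=[2,3] (faults so far: 5)
  LRU total faults: 5
--- Optimal ---
  step 0: ref 4 -> FAULT, frames=[4,-] (faults so far: 1)
  step 1: ref 1 -> FAULT, frames=[4,1] (faults so far: 2)
  step 2: ref 3 -> FAULT, evict 4, frames=[3,1] (faults so far: 3)
  step 3: ref 1 -> HIT, frames=[3,1] (faults so far: 3)
  step 4: ref 1 -> HIT, frames=[3,1] (faults so far: 3)
  step 5: ref 2 -> FAULT, evict 1, frames=[3,2] (faults so far: 4)
  step 6: ref 3 -> HIT, frames=[3,2] (faults so far: 4)
  step 7: ref 3 -> HIT, frames=[3,2] (faults so far: 4)
  step 8: ref 2 -> HIT, frames=[3,2] (faults so far: 4)
  step 9: ref 2 -> HIT, frames=[3,2] (faults so far: 4)
  Optimal total faults: 4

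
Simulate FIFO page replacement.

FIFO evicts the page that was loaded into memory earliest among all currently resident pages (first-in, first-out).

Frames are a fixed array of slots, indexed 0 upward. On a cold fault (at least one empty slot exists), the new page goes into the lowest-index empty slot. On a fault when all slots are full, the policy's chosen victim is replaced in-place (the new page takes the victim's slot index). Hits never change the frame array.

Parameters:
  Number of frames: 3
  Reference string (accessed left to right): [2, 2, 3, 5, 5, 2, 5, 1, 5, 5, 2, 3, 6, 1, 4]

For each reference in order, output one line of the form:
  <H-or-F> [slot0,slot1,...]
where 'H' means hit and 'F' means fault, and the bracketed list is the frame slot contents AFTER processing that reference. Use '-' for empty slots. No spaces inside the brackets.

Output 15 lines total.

F [2,-,-]
H [2,-,-]
F [2,3,-]
F [2,3,5]
H [2,3,5]
H [2,3,5]
H [2,3,5]
F [1,3,5]
H [1,3,5]
H [1,3,5]
F [1,2,5]
F [1,2,3]
F [6,2,3]
F [6,1,3]
F [6,1,4]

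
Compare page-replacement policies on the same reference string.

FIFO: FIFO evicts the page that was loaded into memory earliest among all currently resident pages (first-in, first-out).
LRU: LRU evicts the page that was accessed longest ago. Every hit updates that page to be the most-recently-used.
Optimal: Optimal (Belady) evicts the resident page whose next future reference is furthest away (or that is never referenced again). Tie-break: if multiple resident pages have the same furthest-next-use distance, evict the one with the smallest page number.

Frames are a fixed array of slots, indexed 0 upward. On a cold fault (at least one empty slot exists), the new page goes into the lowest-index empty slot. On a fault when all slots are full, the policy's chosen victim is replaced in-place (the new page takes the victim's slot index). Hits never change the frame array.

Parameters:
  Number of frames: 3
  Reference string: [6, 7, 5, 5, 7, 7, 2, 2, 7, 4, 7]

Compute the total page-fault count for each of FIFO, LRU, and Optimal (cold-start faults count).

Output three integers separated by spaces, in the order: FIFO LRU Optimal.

--- FIFO ---
  step 0: ref 6 -> FAULT, frames=[6,-,-] (faults so far: 1)
  step 1: ref 7 -> FAULT, frames=[6,7,-] (faults so far: 2)
  step 2: ref 5 -> FAULT, frames=[6,7,5] (faults so far: 3)
  step 3: ref 5 -> HIT, frames=[6,7,5] (faults so far: 3)
  step 4: ref 7 -> HIT, frames=[6,7,5] (faults so far: 3)
  step 5: ref 7 -> HIT, frames=[6,7,5] (faults so far: 3)
  step 6: ref 2 -> FAULT, evict 6, frames=[2,7,5] (faults so far: 4)
  step 7: ref 2 -> HIT, frames=[2,7,5] (faults so far: 4)
  step 8: ref 7 -> HIT, frames=[2,7,5] (faults so far: 4)
  step 9: ref 4 -> FAULT, evict 7, frames=[2,4,5] (faults so far: 5)
  step 10: ref 7 -> FAULT, evict 5, frames=[2,4,7] (faults so far: 6)
  FIFO total faults: 6
--- LRU ---
  step 0: ref 6 -> FAULT, frames=[6,-,-] (faults so far: 1)
  step 1: ref 7 -> FAULT, frames=[6,7,-] (faults so far: 2)
  step 2: ref 5 -> FAULT, frames=[6,7,5] (faults so far: 3)
  step 3: ref 5 -> HIT, frames=[6,7,5] (faults so far: 3)
  step 4: ref 7 -> HIT, frames=[6,7,5] (faults so far: 3)
  step 5: ref 7 -> HIT, frames=[6,7,5] (faults so far: 3)
  step 6: ref 2 -> FAULT, evict 6, frames=[2,7,5] (faults so far: 4)
  step 7: ref 2 -> HIT, frames=[2,7,5] (faults so far: 4)
  step 8: ref 7 -> HIT, frames=[2,7,5] (faults so far: 4)
  step 9: ref 4 -> FAULT, evict 5, frames=[2,7,4] (faults so far: 5)
  step 10: ref 7 -> HIT, frames=[2,7,4] (faults so far: 5)
  LRU total faults: 5
--- Optimal ---
  step 0: ref 6 -> FAULT, frames=[6,-,-] (faults so far: 1)
  step 1: ref 7 -> FAULT, frames=[6,7,-] (faults so far: 2)
  step 2: ref 5 -> FAULT, frames=[6,7,5] (faults so far: 3)
  step 3: ref 5 -> HIT, frames=[6,7,5] (faults so far: 3)
  step 4: ref 7 -> HIT, frames=[6,7,5] (faults so far: 3)
  step 5: ref 7 -> HIT, frames=[6,7,5] (faults so far: 3)
  step 6: ref 2 -> FAULT, evict 5, frames=[6,7,2] (faults so far: 4)
  step 7: ref 2 -> HIT, frames=[6,7,2] (faults so far: 4)
  step 8: ref 7 -> HIT, frames=[6,7,2] (faults so far: 4)
  step 9: ref 4 -> FAULT, evict 2, frames=[6,7,4] (faults so far: 5)
  step 10: ref 7 -> HIT, frames=[6,7,4] (faults so far: 5)
  Optimal total faults: 5

Answer: 6 5 5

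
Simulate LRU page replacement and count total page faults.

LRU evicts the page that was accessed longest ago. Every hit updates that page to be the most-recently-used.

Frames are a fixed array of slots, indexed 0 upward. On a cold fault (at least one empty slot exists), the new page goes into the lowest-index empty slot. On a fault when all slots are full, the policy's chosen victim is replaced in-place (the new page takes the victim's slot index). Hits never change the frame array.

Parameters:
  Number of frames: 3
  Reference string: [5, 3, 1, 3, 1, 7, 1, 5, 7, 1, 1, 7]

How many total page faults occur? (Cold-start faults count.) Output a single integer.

Answer: 5

Derivation:
Step 0: ref 5 → FAULT, frames=[5,-,-]
Step 1: ref 3 → FAULT, frames=[5,3,-]
Step 2: ref 1 → FAULT, frames=[5,3,1]
Step 3: ref 3 → HIT, frames=[5,3,1]
Step 4: ref 1 → HIT, frames=[5,3,1]
Step 5: ref 7 → FAULT (evict 5), frames=[7,3,1]
Step 6: ref 1 → HIT, frames=[7,3,1]
Step 7: ref 5 → FAULT (evict 3), frames=[7,5,1]
Step 8: ref 7 → HIT, frames=[7,5,1]
Step 9: ref 1 → HIT, frames=[7,5,1]
Step 10: ref 1 → HIT, frames=[7,5,1]
Step 11: ref 7 → HIT, frames=[7,5,1]
Total faults: 5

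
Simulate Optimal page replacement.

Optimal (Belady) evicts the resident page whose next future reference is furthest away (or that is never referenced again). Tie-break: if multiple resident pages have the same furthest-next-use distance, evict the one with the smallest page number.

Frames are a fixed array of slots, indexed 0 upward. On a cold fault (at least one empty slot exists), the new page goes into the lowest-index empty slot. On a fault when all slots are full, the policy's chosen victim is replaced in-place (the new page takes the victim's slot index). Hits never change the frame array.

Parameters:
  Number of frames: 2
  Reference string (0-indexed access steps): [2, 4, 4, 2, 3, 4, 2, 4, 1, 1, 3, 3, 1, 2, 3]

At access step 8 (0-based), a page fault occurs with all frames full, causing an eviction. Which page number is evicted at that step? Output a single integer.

Step 0: ref 2 -> FAULT, frames=[2,-]
Step 1: ref 4 -> FAULT, frames=[2,4]
Step 2: ref 4 -> HIT, frames=[2,4]
Step 3: ref 2 -> HIT, frames=[2,4]
Step 4: ref 3 -> FAULT, evict 2, frames=[3,4]
Step 5: ref 4 -> HIT, frames=[3,4]
Step 6: ref 2 -> FAULT, evict 3, frames=[2,4]
Step 7: ref 4 -> HIT, frames=[2,4]
Step 8: ref 1 -> FAULT, evict 4, frames=[2,1]
At step 8: evicted page 4

Answer: 4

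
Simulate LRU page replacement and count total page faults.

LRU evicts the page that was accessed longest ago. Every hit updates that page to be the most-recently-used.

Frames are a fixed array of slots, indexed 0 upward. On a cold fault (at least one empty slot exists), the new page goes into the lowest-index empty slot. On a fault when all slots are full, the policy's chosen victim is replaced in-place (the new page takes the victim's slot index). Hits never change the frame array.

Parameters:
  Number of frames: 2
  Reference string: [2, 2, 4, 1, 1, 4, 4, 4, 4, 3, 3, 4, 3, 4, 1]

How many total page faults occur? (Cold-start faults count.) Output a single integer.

Answer: 5

Derivation:
Step 0: ref 2 → FAULT, frames=[2,-]
Step 1: ref 2 → HIT, frames=[2,-]
Step 2: ref 4 → FAULT, frames=[2,4]
Step 3: ref 1 → FAULT (evict 2), frames=[1,4]
Step 4: ref 1 → HIT, frames=[1,4]
Step 5: ref 4 → HIT, frames=[1,4]
Step 6: ref 4 → HIT, frames=[1,4]
Step 7: ref 4 → HIT, frames=[1,4]
Step 8: ref 4 → HIT, frames=[1,4]
Step 9: ref 3 → FAULT (evict 1), frames=[3,4]
Step 10: ref 3 → HIT, frames=[3,4]
Step 11: ref 4 → HIT, frames=[3,4]
Step 12: ref 3 → HIT, frames=[3,4]
Step 13: ref 4 → HIT, frames=[3,4]
Step 14: ref 1 → FAULT (evict 3), frames=[1,4]
Total faults: 5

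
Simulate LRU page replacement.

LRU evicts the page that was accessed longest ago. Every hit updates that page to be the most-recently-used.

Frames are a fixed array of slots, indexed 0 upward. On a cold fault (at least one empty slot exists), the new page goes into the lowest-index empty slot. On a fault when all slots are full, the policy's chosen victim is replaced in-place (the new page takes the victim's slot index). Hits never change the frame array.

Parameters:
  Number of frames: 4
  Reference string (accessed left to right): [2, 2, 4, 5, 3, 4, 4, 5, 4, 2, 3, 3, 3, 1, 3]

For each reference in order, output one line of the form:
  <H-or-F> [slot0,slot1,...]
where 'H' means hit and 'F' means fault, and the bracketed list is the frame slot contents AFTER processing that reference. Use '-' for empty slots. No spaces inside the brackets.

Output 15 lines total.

F [2,-,-,-]
H [2,-,-,-]
F [2,4,-,-]
F [2,4,5,-]
F [2,4,5,3]
H [2,4,5,3]
H [2,4,5,3]
H [2,4,5,3]
H [2,4,5,3]
H [2,4,5,3]
H [2,4,5,3]
H [2,4,5,3]
H [2,4,5,3]
F [2,4,1,3]
H [2,4,1,3]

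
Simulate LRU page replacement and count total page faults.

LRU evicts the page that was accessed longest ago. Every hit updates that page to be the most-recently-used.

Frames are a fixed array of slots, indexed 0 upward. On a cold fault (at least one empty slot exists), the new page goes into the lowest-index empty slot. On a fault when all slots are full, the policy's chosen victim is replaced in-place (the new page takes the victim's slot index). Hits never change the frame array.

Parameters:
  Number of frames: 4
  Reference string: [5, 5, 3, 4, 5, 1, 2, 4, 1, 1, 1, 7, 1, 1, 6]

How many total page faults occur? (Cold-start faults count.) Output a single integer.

Answer: 7

Derivation:
Step 0: ref 5 → FAULT, frames=[5,-,-,-]
Step 1: ref 5 → HIT, frames=[5,-,-,-]
Step 2: ref 3 → FAULT, frames=[5,3,-,-]
Step 3: ref 4 → FAULT, frames=[5,3,4,-]
Step 4: ref 5 → HIT, frames=[5,3,4,-]
Step 5: ref 1 → FAULT, frames=[5,3,4,1]
Step 6: ref 2 → FAULT (evict 3), frames=[5,2,4,1]
Step 7: ref 4 → HIT, frames=[5,2,4,1]
Step 8: ref 1 → HIT, frames=[5,2,4,1]
Step 9: ref 1 → HIT, frames=[5,2,4,1]
Step 10: ref 1 → HIT, frames=[5,2,4,1]
Step 11: ref 7 → FAULT (evict 5), frames=[7,2,4,1]
Step 12: ref 1 → HIT, frames=[7,2,4,1]
Step 13: ref 1 → HIT, frames=[7,2,4,1]
Step 14: ref 6 → FAULT (evict 2), frames=[7,6,4,1]
Total faults: 7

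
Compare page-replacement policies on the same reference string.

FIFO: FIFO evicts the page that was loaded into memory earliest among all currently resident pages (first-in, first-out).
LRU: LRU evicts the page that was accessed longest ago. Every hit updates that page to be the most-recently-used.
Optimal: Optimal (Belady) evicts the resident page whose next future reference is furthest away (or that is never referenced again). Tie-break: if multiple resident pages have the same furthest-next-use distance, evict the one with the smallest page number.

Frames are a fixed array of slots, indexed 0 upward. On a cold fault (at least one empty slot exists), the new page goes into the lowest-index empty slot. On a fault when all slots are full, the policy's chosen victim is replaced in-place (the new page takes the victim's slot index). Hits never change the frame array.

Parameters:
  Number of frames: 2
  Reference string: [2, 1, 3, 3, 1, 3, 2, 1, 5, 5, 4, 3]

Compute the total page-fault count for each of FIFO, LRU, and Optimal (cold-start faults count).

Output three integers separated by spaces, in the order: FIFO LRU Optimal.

Answer: 8 8 7

Derivation:
--- FIFO ---
  step 0: ref 2 -> FAULT, frames=[2,-] (faults so far: 1)
  step 1: ref 1 -> FAULT, frames=[2,1] (faults so far: 2)
  step 2: ref 3 -> FAULT, evict 2, frames=[3,1] (faults so far: 3)
  step 3: ref 3 -> HIT, frames=[3,1] (faults so far: 3)
  step 4: ref 1 -> HIT, frames=[3,1] (faults so far: 3)
  step 5: ref 3 -> HIT, frames=[3,1] (faults so far: 3)
  step 6: ref 2 -> FAULT, evict 1, frames=[3,2] (faults so far: 4)
  step 7: ref 1 -> FAULT, evict 3, frames=[1,2] (faults so far: 5)
  step 8: ref 5 -> FAULT, evict 2, frames=[1,5] (faults so far: 6)
  step 9: ref 5 -> HIT, frames=[1,5] (faults so far: 6)
  step 10: ref 4 -> FAULT, evict 1, frames=[4,5] (faults so far: 7)
  step 11: ref 3 -> FAULT, evict 5, frames=[4,3] (faults so far: 8)
  FIFO total faults: 8
--- LRU ---
  step 0: ref 2 -> FAULT, frames=[2,-] (faults so far: 1)
  step 1: ref 1 -> FAULT, frames=[2,1] (faults so far: 2)
  step 2: ref 3 -> FAULT, evict 2, frames=[3,1] (faults so far: 3)
  step 3: ref 3 -> HIT, frames=[3,1] (faults so far: 3)
  step 4: ref 1 -> HIT, frames=[3,1] (faults so far: 3)
  step 5: ref 3 -> HIT, frames=[3,1] (faults so far: 3)
  step 6: ref 2 -> FAULT, evict 1, frames=[3,2] (faults so far: 4)
  step 7: ref 1 -> FAULT, evict 3, frames=[1,2] (faults so far: 5)
  step 8: ref 5 -> FAULT, evict 2, frames=[1,5] (faults so far: 6)
  step 9: ref 5 -> HIT, frames=[1,5] (faults so far: 6)
  step 10: ref 4 -> FAULT, evict 1, frames=[4,5] (faults so far: 7)
  step 11: ref 3 -> FAULT, evict 5, frames=[4,3] (faults so far: 8)
  LRU total faults: 8
--- Optimal ---
  step 0: ref 2 -> FAULT, frames=[2,-] (faults so far: 1)
  step 1: ref 1 -> FAULT, frames=[2,1] (faults so far: 2)
  step 2: ref 3 -> FAULT, evict 2, frames=[3,1] (faults so far: 3)
  step 3: ref 3 -> HIT, frames=[3,1] (faults so far: 3)
  step 4: ref 1 -> HIT, frames=[3,1] (faults so far: 3)
  step 5: ref 3 -> HIT, frames=[3,1] (faults so far: 3)
  step 6: ref 2 -> FAULT, evict 3, frames=[2,1] (faults so far: 4)
  step 7: ref 1 -> HIT, frames=[2,1] (faults so far: 4)
  step 8: ref 5 -> FAULT, evict 1, frames=[2,5] (faults so far: 5)
  step 9: ref 5 -> HIT, frames=[2,5] (faults so far: 5)
  step 10: ref 4 -> FAULT, evict 2, frames=[4,5] (faults so far: 6)
  step 11: ref 3 -> FAULT, evict 4, frames=[3,5] (faults so far: 7)
  Optimal total faults: 7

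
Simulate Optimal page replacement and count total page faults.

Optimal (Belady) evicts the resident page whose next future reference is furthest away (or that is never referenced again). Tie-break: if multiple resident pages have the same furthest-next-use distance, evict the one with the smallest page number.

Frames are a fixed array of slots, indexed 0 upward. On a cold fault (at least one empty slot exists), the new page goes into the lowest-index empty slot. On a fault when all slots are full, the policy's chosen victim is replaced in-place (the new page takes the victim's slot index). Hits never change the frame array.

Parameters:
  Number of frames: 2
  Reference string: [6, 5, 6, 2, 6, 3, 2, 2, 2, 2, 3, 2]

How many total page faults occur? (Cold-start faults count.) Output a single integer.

Step 0: ref 6 → FAULT, frames=[6,-]
Step 1: ref 5 → FAULT, frames=[6,5]
Step 2: ref 6 → HIT, frames=[6,5]
Step 3: ref 2 → FAULT (evict 5), frames=[6,2]
Step 4: ref 6 → HIT, frames=[6,2]
Step 5: ref 3 → FAULT (evict 6), frames=[3,2]
Step 6: ref 2 → HIT, frames=[3,2]
Step 7: ref 2 → HIT, frames=[3,2]
Step 8: ref 2 → HIT, frames=[3,2]
Step 9: ref 2 → HIT, frames=[3,2]
Step 10: ref 3 → HIT, frames=[3,2]
Step 11: ref 2 → HIT, frames=[3,2]
Total faults: 4

Answer: 4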